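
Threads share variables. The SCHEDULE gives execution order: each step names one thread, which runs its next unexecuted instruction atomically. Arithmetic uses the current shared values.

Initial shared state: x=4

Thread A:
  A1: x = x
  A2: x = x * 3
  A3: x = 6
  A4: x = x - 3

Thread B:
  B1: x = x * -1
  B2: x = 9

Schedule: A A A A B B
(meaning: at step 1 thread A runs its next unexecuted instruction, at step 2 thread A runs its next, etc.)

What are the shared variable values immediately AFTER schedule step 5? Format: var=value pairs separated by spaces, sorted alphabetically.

Answer: x=-3

Derivation:
Step 1: thread A executes A1 (x = x). Shared: x=4. PCs: A@1 B@0
Step 2: thread A executes A2 (x = x * 3). Shared: x=12. PCs: A@2 B@0
Step 3: thread A executes A3 (x = 6). Shared: x=6. PCs: A@3 B@0
Step 4: thread A executes A4 (x = x - 3). Shared: x=3. PCs: A@4 B@0
Step 5: thread B executes B1 (x = x * -1). Shared: x=-3. PCs: A@4 B@1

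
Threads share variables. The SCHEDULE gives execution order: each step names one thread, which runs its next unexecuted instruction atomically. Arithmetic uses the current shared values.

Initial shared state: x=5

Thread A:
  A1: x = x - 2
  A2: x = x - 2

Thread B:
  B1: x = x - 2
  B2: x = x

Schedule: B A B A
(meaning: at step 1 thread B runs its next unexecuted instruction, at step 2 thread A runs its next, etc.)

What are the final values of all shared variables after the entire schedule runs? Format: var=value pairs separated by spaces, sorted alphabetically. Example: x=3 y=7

Step 1: thread B executes B1 (x = x - 2). Shared: x=3. PCs: A@0 B@1
Step 2: thread A executes A1 (x = x - 2). Shared: x=1. PCs: A@1 B@1
Step 3: thread B executes B2 (x = x). Shared: x=1. PCs: A@1 B@2
Step 4: thread A executes A2 (x = x - 2). Shared: x=-1. PCs: A@2 B@2

Answer: x=-1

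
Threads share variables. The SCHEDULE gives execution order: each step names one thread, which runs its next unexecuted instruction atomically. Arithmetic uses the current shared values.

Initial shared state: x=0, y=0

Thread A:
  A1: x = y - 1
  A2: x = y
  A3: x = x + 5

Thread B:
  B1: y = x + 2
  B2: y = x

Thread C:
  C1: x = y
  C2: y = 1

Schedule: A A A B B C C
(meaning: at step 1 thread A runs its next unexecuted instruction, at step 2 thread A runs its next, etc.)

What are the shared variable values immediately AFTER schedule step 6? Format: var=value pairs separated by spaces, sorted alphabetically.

Step 1: thread A executes A1 (x = y - 1). Shared: x=-1 y=0. PCs: A@1 B@0 C@0
Step 2: thread A executes A2 (x = y). Shared: x=0 y=0. PCs: A@2 B@0 C@0
Step 3: thread A executes A3 (x = x + 5). Shared: x=5 y=0. PCs: A@3 B@0 C@0
Step 4: thread B executes B1 (y = x + 2). Shared: x=5 y=7. PCs: A@3 B@1 C@0
Step 5: thread B executes B2 (y = x). Shared: x=5 y=5. PCs: A@3 B@2 C@0
Step 6: thread C executes C1 (x = y). Shared: x=5 y=5. PCs: A@3 B@2 C@1

Answer: x=5 y=5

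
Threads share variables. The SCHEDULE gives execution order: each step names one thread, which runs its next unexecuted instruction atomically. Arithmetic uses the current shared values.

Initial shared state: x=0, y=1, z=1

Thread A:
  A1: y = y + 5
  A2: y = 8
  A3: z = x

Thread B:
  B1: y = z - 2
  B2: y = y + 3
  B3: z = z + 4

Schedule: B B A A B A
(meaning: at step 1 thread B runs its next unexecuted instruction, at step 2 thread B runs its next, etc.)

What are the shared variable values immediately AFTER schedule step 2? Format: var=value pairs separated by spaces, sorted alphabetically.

Step 1: thread B executes B1 (y = z - 2). Shared: x=0 y=-1 z=1. PCs: A@0 B@1
Step 2: thread B executes B2 (y = y + 3). Shared: x=0 y=2 z=1. PCs: A@0 B@2

Answer: x=0 y=2 z=1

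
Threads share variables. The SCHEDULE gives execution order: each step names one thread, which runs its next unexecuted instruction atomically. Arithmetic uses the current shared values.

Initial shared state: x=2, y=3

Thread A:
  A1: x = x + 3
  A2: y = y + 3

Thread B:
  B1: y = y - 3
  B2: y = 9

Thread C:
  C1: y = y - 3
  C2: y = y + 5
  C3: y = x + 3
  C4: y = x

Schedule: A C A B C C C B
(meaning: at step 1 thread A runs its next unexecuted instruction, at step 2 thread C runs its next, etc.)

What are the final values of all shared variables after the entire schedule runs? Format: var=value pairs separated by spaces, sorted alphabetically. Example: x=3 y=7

Answer: x=5 y=9

Derivation:
Step 1: thread A executes A1 (x = x + 3). Shared: x=5 y=3. PCs: A@1 B@0 C@0
Step 2: thread C executes C1 (y = y - 3). Shared: x=5 y=0. PCs: A@1 B@0 C@1
Step 3: thread A executes A2 (y = y + 3). Shared: x=5 y=3. PCs: A@2 B@0 C@1
Step 4: thread B executes B1 (y = y - 3). Shared: x=5 y=0. PCs: A@2 B@1 C@1
Step 5: thread C executes C2 (y = y + 5). Shared: x=5 y=5. PCs: A@2 B@1 C@2
Step 6: thread C executes C3 (y = x + 3). Shared: x=5 y=8. PCs: A@2 B@1 C@3
Step 7: thread C executes C4 (y = x). Shared: x=5 y=5. PCs: A@2 B@1 C@4
Step 8: thread B executes B2 (y = 9). Shared: x=5 y=9. PCs: A@2 B@2 C@4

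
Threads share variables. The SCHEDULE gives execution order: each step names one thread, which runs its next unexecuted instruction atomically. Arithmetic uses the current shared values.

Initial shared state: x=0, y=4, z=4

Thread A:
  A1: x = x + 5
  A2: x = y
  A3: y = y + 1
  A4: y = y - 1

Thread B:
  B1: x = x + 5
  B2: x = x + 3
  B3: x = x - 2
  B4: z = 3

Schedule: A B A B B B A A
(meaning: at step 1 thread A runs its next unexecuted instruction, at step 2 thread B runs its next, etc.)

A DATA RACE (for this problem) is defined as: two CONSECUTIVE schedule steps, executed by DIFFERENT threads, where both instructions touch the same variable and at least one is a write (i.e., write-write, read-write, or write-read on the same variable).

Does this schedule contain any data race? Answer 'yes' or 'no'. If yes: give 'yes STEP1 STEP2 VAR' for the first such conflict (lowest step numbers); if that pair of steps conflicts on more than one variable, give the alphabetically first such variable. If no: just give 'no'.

Steps 1,2: A(x = x + 5) vs B(x = x + 5). RACE on x (W-W).
Steps 2,3: B(x = x + 5) vs A(x = y). RACE on x (W-W).
Steps 3,4: A(x = y) vs B(x = x + 3). RACE on x (W-W).
Steps 4,5: same thread (B). No race.
Steps 5,6: same thread (B). No race.
Steps 6,7: B(r=-,w=z) vs A(r=y,w=y). No conflict.
Steps 7,8: same thread (A). No race.
First conflict at steps 1,2.

Answer: yes 1 2 x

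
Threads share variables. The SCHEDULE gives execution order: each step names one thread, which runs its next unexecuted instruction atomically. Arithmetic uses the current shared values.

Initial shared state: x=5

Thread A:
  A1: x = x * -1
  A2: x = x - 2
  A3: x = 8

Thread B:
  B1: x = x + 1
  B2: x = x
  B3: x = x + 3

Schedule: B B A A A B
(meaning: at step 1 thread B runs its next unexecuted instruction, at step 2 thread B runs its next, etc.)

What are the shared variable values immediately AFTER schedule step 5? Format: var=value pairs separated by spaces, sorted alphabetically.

Answer: x=8

Derivation:
Step 1: thread B executes B1 (x = x + 1). Shared: x=6. PCs: A@0 B@1
Step 2: thread B executes B2 (x = x). Shared: x=6. PCs: A@0 B@2
Step 3: thread A executes A1 (x = x * -1). Shared: x=-6. PCs: A@1 B@2
Step 4: thread A executes A2 (x = x - 2). Shared: x=-8. PCs: A@2 B@2
Step 5: thread A executes A3 (x = 8). Shared: x=8. PCs: A@3 B@2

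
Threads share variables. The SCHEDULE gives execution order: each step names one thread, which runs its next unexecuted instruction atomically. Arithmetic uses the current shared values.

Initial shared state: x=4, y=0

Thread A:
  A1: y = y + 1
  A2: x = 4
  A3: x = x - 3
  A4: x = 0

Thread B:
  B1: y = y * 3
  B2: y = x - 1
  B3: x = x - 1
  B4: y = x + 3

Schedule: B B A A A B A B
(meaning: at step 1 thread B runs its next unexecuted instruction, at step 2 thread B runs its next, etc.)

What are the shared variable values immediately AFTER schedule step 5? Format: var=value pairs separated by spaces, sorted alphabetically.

Answer: x=1 y=4

Derivation:
Step 1: thread B executes B1 (y = y * 3). Shared: x=4 y=0. PCs: A@0 B@1
Step 2: thread B executes B2 (y = x - 1). Shared: x=4 y=3. PCs: A@0 B@2
Step 3: thread A executes A1 (y = y + 1). Shared: x=4 y=4. PCs: A@1 B@2
Step 4: thread A executes A2 (x = 4). Shared: x=4 y=4. PCs: A@2 B@2
Step 5: thread A executes A3 (x = x - 3). Shared: x=1 y=4. PCs: A@3 B@2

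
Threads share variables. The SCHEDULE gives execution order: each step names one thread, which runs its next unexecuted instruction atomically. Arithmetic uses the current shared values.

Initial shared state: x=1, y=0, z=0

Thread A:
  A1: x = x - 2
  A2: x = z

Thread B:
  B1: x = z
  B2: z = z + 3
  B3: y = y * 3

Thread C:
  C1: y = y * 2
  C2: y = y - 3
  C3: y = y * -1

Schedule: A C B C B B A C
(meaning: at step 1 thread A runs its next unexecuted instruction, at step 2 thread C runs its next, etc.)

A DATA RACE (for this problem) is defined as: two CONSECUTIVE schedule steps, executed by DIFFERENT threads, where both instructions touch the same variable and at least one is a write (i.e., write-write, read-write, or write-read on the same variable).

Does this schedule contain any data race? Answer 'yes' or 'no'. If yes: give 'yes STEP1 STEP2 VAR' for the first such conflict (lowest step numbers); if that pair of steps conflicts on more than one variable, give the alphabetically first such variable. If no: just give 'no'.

Steps 1,2: A(r=x,w=x) vs C(r=y,w=y). No conflict.
Steps 2,3: C(r=y,w=y) vs B(r=z,w=x). No conflict.
Steps 3,4: B(r=z,w=x) vs C(r=y,w=y). No conflict.
Steps 4,5: C(r=y,w=y) vs B(r=z,w=z). No conflict.
Steps 5,6: same thread (B). No race.
Steps 6,7: B(r=y,w=y) vs A(r=z,w=x). No conflict.
Steps 7,8: A(r=z,w=x) vs C(r=y,w=y). No conflict.

Answer: no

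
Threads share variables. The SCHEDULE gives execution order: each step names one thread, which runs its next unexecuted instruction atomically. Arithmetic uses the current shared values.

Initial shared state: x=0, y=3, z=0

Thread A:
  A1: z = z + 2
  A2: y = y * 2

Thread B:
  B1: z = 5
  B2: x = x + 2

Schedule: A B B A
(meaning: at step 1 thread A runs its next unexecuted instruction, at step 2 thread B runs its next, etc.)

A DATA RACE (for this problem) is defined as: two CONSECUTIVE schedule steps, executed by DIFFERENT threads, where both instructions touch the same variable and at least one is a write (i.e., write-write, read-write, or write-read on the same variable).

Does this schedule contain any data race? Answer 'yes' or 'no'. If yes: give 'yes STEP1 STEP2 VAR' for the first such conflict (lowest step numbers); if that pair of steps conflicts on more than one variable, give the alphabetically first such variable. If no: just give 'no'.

Steps 1,2: A(z = z + 2) vs B(z = 5). RACE on z (W-W).
Steps 2,3: same thread (B). No race.
Steps 3,4: B(r=x,w=x) vs A(r=y,w=y). No conflict.
First conflict at steps 1,2.

Answer: yes 1 2 z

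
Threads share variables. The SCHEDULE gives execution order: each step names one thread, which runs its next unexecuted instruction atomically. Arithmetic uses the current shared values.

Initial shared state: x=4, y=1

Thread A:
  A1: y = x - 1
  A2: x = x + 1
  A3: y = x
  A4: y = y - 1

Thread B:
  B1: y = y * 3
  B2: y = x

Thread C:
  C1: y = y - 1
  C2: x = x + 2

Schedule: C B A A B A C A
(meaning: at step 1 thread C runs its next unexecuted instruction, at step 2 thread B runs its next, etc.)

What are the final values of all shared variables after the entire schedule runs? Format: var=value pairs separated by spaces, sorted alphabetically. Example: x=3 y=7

Answer: x=7 y=4

Derivation:
Step 1: thread C executes C1 (y = y - 1). Shared: x=4 y=0. PCs: A@0 B@0 C@1
Step 2: thread B executes B1 (y = y * 3). Shared: x=4 y=0. PCs: A@0 B@1 C@1
Step 3: thread A executes A1 (y = x - 1). Shared: x=4 y=3. PCs: A@1 B@1 C@1
Step 4: thread A executes A2 (x = x + 1). Shared: x=5 y=3. PCs: A@2 B@1 C@1
Step 5: thread B executes B2 (y = x). Shared: x=5 y=5. PCs: A@2 B@2 C@1
Step 6: thread A executes A3 (y = x). Shared: x=5 y=5. PCs: A@3 B@2 C@1
Step 7: thread C executes C2 (x = x + 2). Shared: x=7 y=5. PCs: A@3 B@2 C@2
Step 8: thread A executes A4 (y = y - 1). Shared: x=7 y=4. PCs: A@4 B@2 C@2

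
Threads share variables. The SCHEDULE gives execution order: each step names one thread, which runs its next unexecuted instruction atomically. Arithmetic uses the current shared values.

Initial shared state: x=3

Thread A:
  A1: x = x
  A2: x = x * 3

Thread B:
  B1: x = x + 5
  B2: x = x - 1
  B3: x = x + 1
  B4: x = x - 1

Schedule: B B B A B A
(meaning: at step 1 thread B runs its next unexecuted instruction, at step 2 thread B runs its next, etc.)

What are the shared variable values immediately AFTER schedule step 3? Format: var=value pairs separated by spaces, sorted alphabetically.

Step 1: thread B executes B1 (x = x + 5). Shared: x=8. PCs: A@0 B@1
Step 2: thread B executes B2 (x = x - 1). Shared: x=7. PCs: A@0 B@2
Step 3: thread B executes B3 (x = x + 1). Shared: x=8. PCs: A@0 B@3

Answer: x=8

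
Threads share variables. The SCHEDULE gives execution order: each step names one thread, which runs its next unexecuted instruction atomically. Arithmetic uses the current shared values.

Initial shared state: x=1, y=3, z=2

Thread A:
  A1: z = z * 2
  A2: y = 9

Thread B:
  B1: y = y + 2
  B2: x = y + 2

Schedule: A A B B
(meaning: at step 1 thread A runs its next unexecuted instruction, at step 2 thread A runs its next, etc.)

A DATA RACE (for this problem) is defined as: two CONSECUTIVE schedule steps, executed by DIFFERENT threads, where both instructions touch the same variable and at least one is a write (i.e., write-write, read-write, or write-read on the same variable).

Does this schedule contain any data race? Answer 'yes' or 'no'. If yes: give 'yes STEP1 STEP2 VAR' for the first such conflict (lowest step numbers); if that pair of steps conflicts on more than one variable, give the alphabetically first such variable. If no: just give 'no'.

Answer: yes 2 3 y

Derivation:
Steps 1,2: same thread (A). No race.
Steps 2,3: A(y = 9) vs B(y = y + 2). RACE on y (W-W).
Steps 3,4: same thread (B). No race.
First conflict at steps 2,3.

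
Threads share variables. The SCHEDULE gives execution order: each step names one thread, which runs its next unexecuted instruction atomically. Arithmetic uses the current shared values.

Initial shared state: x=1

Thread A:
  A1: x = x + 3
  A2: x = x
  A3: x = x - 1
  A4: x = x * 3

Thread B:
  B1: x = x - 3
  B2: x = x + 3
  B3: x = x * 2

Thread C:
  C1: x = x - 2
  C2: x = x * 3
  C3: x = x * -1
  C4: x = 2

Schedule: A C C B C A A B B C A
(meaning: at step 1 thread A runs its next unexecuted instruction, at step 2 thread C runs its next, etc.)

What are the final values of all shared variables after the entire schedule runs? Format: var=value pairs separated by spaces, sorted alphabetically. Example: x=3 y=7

Answer: x=6

Derivation:
Step 1: thread A executes A1 (x = x + 3). Shared: x=4. PCs: A@1 B@0 C@0
Step 2: thread C executes C1 (x = x - 2). Shared: x=2. PCs: A@1 B@0 C@1
Step 3: thread C executes C2 (x = x * 3). Shared: x=6. PCs: A@1 B@0 C@2
Step 4: thread B executes B1 (x = x - 3). Shared: x=3. PCs: A@1 B@1 C@2
Step 5: thread C executes C3 (x = x * -1). Shared: x=-3. PCs: A@1 B@1 C@3
Step 6: thread A executes A2 (x = x). Shared: x=-3. PCs: A@2 B@1 C@3
Step 7: thread A executes A3 (x = x - 1). Shared: x=-4. PCs: A@3 B@1 C@3
Step 8: thread B executes B2 (x = x + 3). Shared: x=-1. PCs: A@3 B@2 C@3
Step 9: thread B executes B3 (x = x * 2). Shared: x=-2. PCs: A@3 B@3 C@3
Step 10: thread C executes C4 (x = 2). Shared: x=2. PCs: A@3 B@3 C@4
Step 11: thread A executes A4 (x = x * 3). Shared: x=6. PCs: A@4 B@3 C@4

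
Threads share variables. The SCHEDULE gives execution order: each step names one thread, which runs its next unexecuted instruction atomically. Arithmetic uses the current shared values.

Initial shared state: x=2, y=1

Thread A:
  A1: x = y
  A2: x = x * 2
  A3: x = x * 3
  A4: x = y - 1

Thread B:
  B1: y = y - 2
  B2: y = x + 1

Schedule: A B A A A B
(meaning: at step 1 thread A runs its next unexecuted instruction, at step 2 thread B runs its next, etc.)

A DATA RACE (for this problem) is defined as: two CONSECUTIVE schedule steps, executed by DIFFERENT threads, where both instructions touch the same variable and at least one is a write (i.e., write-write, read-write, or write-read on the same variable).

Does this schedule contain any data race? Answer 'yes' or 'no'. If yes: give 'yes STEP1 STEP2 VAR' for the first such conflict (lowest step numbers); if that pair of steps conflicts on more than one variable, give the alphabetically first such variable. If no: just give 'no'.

Steps 1,2: A(x = y) vs B(y = y - 2). RACE on y (R-W).
Steps 2,3: B(r=y,w=y) vs A(r=x,w=x). No conflict.
Steps 3,4: same thread (A). No race.
Steps 4,5: same thread (A). No race.
Steps 5,6: A(x = y - 1) vs B(y = x + 1). RACE on x (W-R), y (R-W). Multiple vars; alphabetically first is x.
First conflict at steps 1,2.

Answer: yes 1 2 y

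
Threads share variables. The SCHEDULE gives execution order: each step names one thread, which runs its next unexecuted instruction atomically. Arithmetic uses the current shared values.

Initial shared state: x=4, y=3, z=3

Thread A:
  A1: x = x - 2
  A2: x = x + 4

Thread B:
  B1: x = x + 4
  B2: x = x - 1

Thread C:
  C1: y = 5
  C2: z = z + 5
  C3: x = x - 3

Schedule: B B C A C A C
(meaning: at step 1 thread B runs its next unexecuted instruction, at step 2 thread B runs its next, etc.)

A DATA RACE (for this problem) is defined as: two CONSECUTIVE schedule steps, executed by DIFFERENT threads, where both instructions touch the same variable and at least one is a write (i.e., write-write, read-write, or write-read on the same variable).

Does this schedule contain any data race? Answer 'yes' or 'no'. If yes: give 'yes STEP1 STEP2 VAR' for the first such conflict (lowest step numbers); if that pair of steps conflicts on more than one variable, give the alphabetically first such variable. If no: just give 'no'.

Steps 1,2: same thread (B). No race.
Steps 2,3: B(r=x,w=x) vs C(r=-,w=y). No conflict.
Steps 3,4: C(r=-,w=y) vs A(r=x,w=x). No conflict.
Steps 4,5: A(r=x,w=x) vs C(r=z,w=z). No conflict.
Steps 5,6: C(r=z,w=z) vs A(r=x,w=x). No conflict.
Steps 6,7: A(x = x + 4) vs C(x = x - 3). RACE on x (W-W).
First conflict at steps 6,7.

Answer: yes 6 7 x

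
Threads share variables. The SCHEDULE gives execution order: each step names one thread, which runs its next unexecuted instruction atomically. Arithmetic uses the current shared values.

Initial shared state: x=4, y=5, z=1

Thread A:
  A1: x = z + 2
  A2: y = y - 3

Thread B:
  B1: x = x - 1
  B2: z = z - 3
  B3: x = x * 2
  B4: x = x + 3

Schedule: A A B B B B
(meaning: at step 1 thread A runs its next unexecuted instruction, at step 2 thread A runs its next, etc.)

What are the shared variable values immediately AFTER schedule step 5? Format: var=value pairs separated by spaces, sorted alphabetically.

Answer: x=4 y=2 z=-2

Derivation:
Step 1: thread A executes A1 (x = z + 2). Shared: x=3 y=5 z=1. PCs: A@1 B@0
Step 2: thread A executes A2 (y = y - 3). Shared: x=3 y=2 z=1. PCs: A@2 B@0
Step 3: thread B executes B1 (x = x - 1). Shared: x=2 y=2 z=1. PCs: A@2 B@1
Step 4: thread B executes B2 (z = z - 3). Shared: x=2 y=2 z=-2. PCs: A@2 B@2
Step 5: thread B executes B3 (x = x * 2). Shared: x=4 y=2 z=-2. PCs: A@2 B@3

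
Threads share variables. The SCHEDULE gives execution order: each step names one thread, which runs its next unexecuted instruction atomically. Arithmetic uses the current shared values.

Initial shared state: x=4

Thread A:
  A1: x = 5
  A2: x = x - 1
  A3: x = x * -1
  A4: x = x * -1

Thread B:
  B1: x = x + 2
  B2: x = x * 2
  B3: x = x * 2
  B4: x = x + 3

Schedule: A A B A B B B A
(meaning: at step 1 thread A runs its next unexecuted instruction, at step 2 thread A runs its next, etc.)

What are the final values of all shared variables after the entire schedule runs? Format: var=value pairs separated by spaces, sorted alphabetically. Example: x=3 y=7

Step 1: thread A executes A1 (x = 5). Shared: x=5. PCs: A@1 B@0
Step 2: thread A executes A2 (x = x - 1). Shared: x=4. PCs: A@2 B@0
Step 3: thread B executes B1 (x = x + 2). Shared: x=6. PCs: A@2 B@1
Step 4: thread A executes A3 (x = x * -1). Shared: x=-6. PCs: A@3 B@1
Step 5: thread B executes B2 (x = x * 2). Shared: x=-12. PCs: A@3 B@2
Step 6: thread B executes B3 (x = x * 2). Shared: x=-24. PCs: A@3 B@3
Step 7: thread B executes B4 (x = x + 3). Shared: x=-21. PCs: A@3 B@4
Step 8: thread A executes A4 (x = x * -1). Shared: x=21. PCs: A@4 B@4

Answer: x=21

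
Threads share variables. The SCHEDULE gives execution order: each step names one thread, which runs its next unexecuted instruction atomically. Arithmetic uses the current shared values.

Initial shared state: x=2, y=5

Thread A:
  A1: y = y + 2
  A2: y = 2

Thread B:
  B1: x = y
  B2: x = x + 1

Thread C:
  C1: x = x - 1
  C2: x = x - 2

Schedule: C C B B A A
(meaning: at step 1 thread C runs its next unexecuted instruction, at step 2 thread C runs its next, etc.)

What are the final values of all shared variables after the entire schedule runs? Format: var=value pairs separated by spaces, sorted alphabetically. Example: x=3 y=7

Answer: x=6 y=2

Derivation:
Step 1: thread C executes C1 (x = x - 1). Shared: x=1 y=5. PCs: A@0 B@0 C@1
Step 2: thread C executes C2 (x = x - 2). Shared: x=-1 y=5. PCs: A@0 B@0 C@2
Step 3: thread B executes B1 (x = y). Shared: x=5 y=5. PCs: A@0 B@1 C@2
Step 4: thread B executes B2 (x = x + 1). Shared: x=6 y=5. PCs: A@0 B@2 C@2
Step 5: thread A executes A1 (y = y + 2). Shared: x=6 y=7. PCs: A@1 B@2 C@2
Step 6: thread A executes A2 (y = 2). Shared: x=6 y=2. PCs: A@2 B@2 C@2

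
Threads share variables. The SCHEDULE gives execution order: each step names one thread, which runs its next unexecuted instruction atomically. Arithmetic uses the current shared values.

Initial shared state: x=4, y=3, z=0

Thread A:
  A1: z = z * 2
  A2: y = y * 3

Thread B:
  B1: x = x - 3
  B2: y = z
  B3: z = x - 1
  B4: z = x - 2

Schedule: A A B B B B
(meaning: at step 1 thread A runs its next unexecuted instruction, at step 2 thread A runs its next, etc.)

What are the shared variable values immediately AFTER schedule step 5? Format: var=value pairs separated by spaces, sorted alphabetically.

Answer: x=1 y=0 z=0

Derivation:
Step 1: thread A executes A1 (z = z * 2). Shared: x=4 y=3 z=0. PCs: A@1 B@0
Step 2: thread A executes A2 (y = y * 3). Shared: x=4 y=9 z=0. PCs: A@2 B@0
Step 3: thread B executes B1 (x = x - 3). Shared: x=1 y=9 z=0. PCs: A@2 B@1
Step 4: thread B executes B2 (y = z). Shared: x=1 y=0 z=0. PCs: A@2 B@2
Step 5: thread B executes B3 (z = x - 1). Shared: x=1 y=0 z=0. PCs: A@2 B@3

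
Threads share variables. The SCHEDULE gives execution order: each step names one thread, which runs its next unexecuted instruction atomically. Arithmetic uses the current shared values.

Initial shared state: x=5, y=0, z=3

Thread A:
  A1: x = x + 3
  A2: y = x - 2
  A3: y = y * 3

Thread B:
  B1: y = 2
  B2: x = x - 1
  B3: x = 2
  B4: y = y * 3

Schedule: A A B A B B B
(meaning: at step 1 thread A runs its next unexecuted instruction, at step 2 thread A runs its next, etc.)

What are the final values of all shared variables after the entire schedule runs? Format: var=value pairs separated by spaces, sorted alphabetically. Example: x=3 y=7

Step 1: thread A executes A1 (x = x + 3). Shared: x=8 y=0 z=3. PCs: A@1 B@0
Step 2: thread A executes A2 (y = x - 2). Shared: x=8 y=6 z=3. PCs: A@2 B@0
Step 3: thread B executes B1 (y = 2). Shared: x=8 y=2 z=3. PCs: A@2 B@1
Step 4: thread A executes A3 (y = y * 3). Shared: x=8 y=6 z=3. PCs: A@3 B@1
Step 5: thread B executes B2 (x = x - 1). Shared: x=7 y=6 z=3. PCs: A@3 B@2
Step 6: thread B executes B3 (x = 2). Shared: x=2 y=6 z=3. PCs: A@3 B@3
Step 7: thread B executes B4 (y = y * 3). Shared: x=2 y=18 z=3. PCs: A@3 B@4

Answer: x=2 y=18 z=3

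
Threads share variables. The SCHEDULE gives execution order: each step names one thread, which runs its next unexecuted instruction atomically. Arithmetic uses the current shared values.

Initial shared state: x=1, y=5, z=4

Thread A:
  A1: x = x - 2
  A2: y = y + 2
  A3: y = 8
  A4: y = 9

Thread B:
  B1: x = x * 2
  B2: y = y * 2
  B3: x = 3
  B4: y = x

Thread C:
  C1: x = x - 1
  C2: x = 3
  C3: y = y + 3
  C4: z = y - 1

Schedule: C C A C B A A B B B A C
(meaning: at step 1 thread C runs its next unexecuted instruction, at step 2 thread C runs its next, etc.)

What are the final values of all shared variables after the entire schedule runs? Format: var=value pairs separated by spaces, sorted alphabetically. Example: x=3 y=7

Step 1: thread C executes C1 (x = x - 1). Shared: x=0 y=5 z=4. PCs: A@0 B@0 C@1
Step 2: thread C executes C2 (x = 3). Shared: x=3 y=5 z=4. PCs: A@0 B@0 C@2
Step 3: thread A executes A1 (x = x - 2). Shared: x=1 y=5 z=4. PCs: A@1 B@0 C@2
Step 4: thread C executes C3 (y = y + 3). Shared: x=1 y=8 z=4. PCs: A@1 B@0 C@3
Step 5: thread B executes B1 (x = x * 2). Shared: x=2 y=8 z=4. PCs: A@1 B@1 C@3
Step 6: thread A executes A2 (y = y + 2). Shared: x=2 y=10 z=4. PCs: A@2 B@1 C@3
Step 7: thread A executes A3 (y = 8). Shared: x=2 y=8 z=4. PCs: A@3 B@1 C@3
Step 8: thread B executes B2 (y = y * 2). Shared: x=2 y=16 z=4. PCs: A@3 B@2 C@3
Step 9: thread B executes B3 (x = 3). Shared: x=3 y=16 z=4. PCs: A@3 B@3 C@3
Step 10: thread B executes B4 (y = x). Shared: x=3 y=3 z=4. PCs: A@3 B@4 C@3
Step 11: thread A executes A4 (y = 9). Shared: x=3 y=9 z=4. PCs: A@4 B@4 C@3
Step 12: thread C executes C4 (z = y - 1). Shared: x=3 y=9 z=8. PCs: A@4 B@4 C@4

Answer: x=3 y=9 z=8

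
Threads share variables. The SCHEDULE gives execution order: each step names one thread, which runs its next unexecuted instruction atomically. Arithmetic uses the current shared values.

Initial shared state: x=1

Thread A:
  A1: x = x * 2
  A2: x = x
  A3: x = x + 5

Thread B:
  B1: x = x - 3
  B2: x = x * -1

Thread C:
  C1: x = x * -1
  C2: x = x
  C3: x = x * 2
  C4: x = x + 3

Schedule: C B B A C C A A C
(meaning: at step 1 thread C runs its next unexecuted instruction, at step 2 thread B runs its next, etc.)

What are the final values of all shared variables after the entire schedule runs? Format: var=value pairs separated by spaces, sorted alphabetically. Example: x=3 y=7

Step 1: thread C executes C1 (x = x * -1). Shared: x=-1. PCs: A@0 B@0 C@1
Step 2: thread B executes B1 (x = x - 3). Shared: x=-4. PCs: A@0 B@1 C@1
Step 3: thread B executes B2 (x = x * -1). Shared: x=4. PCs: A@0 B@2 C@1
Step 4: thread A executes A1 (x = x * 2). Shared: x=8. PCs: A@1 B@2 C@1
Step 5: thread C executes C2 (x = x). Shared: x=8. PCs: A@1 B@2 C@2
Step 6: thread C executes C3 (x = x * 2). Shared: x=16. PCs: A@1 B@2 C@3
Step 7: thread A executes A2 (x = x). Shared: x=16. PCs: A@2 B@2 C@3
Step 8: thread A executes A3 (x = x + 5). Shared: x=21. PCs: A@3 B@2 C@3
Step 9: thread C executes C4 (x = x + 3). Shared: x=24. PCs: A@3 B@2 C@4

Answer: x=24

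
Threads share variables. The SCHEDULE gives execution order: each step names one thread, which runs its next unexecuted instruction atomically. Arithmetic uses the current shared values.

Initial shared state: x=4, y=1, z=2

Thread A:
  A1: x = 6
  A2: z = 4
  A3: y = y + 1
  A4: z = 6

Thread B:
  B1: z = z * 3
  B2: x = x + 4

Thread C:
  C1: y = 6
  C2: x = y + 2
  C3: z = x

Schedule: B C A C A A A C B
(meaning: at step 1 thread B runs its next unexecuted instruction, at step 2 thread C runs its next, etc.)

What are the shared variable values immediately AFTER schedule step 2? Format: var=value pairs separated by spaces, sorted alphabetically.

Answer: x=4 y=6 z=6

Derivation:
Step 1: thread B executes B1 (z = z * 3). Shared: x=4 y=1 z=6. PCs: A@0 B@1 C@0
Step 2: thread C executes C1 (y = 6). Shared: x=4 y=6 z=6. PCs: A@0 B@1 C@1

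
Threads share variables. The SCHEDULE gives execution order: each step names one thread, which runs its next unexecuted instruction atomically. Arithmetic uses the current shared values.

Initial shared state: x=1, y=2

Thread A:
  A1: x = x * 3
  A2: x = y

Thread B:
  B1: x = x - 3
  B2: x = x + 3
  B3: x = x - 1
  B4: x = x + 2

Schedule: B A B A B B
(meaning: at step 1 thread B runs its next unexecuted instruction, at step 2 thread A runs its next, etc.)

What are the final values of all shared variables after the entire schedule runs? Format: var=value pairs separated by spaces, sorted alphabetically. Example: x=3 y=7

Step 1: thread B executes B1 (x = x - 3). Shared: x=-2 y=2. PCs: A@0 B@1
Step 2: thread A executes A1 (x = x * 3). Shared: x=-6 y=2. PCs: A@1 B@1
Step 3: thread B executes B2 (x = x + 3). Shared: x=-3 y=2. PCs: A@1 B@2
Step 4: thread A executes A2 (x = y). Shared: x=2 y=2. PCs: A@2 B@2
Step 5: thread B executes B3 (x = x - 1). Shared: x=1 y=2. PCs: A@2 B@3
Step 6: thread B executes B4 (x = x + 2). Shared: x=3 y=2. PCs: A@2 B@4

Answer: x=3 y=2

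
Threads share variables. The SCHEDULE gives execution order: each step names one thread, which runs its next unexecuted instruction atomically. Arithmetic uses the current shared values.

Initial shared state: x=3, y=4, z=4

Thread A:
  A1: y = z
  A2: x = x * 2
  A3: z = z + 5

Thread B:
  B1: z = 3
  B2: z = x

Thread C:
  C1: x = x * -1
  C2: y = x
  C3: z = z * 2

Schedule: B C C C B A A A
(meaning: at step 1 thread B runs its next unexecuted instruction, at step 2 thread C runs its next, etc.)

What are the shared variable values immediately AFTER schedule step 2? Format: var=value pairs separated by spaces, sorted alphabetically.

Step 1: thread B executes B1 (z = 3). Shared: x=3 y=4 z=3. PCs: A@0 B@1 C@0
Step 2: thread C executes C1 (x = x * -1). Shared: x=-3 y=4 z=3. PCs: A@0 B@1 C@1

Answer: x=-3 y=4 z=3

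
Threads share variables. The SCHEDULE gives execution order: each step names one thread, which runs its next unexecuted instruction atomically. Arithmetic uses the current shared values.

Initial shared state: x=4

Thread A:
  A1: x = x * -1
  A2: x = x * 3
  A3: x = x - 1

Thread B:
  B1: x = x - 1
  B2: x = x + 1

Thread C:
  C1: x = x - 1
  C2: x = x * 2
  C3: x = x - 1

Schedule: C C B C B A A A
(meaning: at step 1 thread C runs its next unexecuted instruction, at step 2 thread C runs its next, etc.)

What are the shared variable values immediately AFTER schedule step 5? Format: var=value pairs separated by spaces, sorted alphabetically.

Answer: x=5

Derivation:
Step 1: thread C executes C1 (x = x - 1). Shared: x=3. PCs: A@0 B@0 C@1
Step 2: thread C executes C2 (x = x * 2). Shared: x=6. PCs: A@0 B@0 C@2
Step 3: thread B executes B1 (x = x - 1). Shared: x=5. PCs: A@0 B@1 C@2
Step 4: thread C executes C3 (x = x - 1). Shared: x=4. PCs: A@0 B@1 C@3
Step 5: thread B executes B2 (x = x + 1). Shared: x=5. PCs: A@0 B@2 C@3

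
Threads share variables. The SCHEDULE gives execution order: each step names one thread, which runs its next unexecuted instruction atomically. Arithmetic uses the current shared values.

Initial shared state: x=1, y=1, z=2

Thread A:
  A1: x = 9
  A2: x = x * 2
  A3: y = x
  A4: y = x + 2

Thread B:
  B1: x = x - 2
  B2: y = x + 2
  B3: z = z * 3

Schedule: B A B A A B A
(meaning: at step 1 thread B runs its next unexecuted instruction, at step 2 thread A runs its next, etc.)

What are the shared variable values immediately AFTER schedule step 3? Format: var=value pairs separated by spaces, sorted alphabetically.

Answer: x=9 y=11 z=2

Derivation:
Step 1: thread B executes B1 (x = x - 2). Shared: x=-1 y=1 z=2. PCs: A@0 B@1
Step 2: thread A executes A1 (x = 9). Shared: x=9 y=1 z=2. PCs: A@1 B@1
Step 3: thread B executes B2 (y = x + 2). Shared: x=9 y=11 z=2. PCs: A@1 B@2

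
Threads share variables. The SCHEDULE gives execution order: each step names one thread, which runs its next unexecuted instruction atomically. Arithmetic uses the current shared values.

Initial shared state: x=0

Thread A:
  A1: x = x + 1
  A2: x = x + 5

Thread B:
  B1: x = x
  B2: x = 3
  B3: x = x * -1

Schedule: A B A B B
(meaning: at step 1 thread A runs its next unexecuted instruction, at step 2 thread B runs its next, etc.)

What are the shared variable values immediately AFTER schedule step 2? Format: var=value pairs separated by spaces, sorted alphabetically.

Answer: x=1

Derivation:
Step 1: thread A executes A1 (x = x + 1). Shared: x=1. PCs: A@1 B@0
Step 2: thread B executes B1 (x = x). Shared: x=1. PCs: A@1 B@1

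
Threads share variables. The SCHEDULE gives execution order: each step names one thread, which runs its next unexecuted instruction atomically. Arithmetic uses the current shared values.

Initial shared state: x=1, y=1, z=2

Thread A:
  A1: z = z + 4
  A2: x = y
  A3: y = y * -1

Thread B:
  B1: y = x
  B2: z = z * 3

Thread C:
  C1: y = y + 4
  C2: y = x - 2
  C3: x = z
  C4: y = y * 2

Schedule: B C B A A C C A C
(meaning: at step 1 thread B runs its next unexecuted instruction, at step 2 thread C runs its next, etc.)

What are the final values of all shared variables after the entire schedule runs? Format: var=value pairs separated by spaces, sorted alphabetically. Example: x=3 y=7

Answer: x=10 y=-6 z=10

Derivation:
Step 1: thread B executes B1 (y = x). Shared: x=1 y=1 z=2. PCs: A@0 B@1 C@0
Step 2: thread C executes C1 (y = y + 4). Shared: x=1 y=5 z=2. PCs: A@0 B@1 C@1
Step 3: thread B executes B2 (z = z * 3). Shared: x=1 y=5 z=6. PCs: A@0 B@2 C@1
Step 4: thread A executes A1 (z = z + 4). Shared: x=1 y=5 z=10. PCs: A@1 B@2 C@1
Step 5: thread A executes A2 (x = y). Shared: x=5 y=5 z=10. PCs: A@2 B@2 C@1
Step 6: thread C executes C2 (y = x - 2). Shared: x=5 y=3 z=10. PCs: A@2 B@2 C@2
Step 7: thread C executes C3 (x = z). Shared: x=10 y=3 z=10. PCs: A@2 B@2 C@3
Step 8: thread A executes A3 (y = y * -1). Shared: x=10 y=-3 z=10. PCs: A@3 B@2 C@3
Step 9: thread C executes C4 (y = y * 2). Shared: x=10 y=-6 z=10. PCs: A@3 B@2 C@4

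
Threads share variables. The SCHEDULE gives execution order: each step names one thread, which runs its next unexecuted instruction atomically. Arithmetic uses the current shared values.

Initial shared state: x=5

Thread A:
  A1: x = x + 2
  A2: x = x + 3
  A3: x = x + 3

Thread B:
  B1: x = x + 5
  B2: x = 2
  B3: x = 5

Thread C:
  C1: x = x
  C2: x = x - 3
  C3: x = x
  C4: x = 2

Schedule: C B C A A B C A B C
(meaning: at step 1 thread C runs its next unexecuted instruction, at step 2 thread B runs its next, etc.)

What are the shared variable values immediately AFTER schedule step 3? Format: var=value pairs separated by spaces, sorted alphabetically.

Step 1: thread C executes C1 (x = x). Shared: x=5. PCs: A@0 B@0 C@1
Step 2: thread B executes B1 (x = x + 5). Shared: x=10. PCs: A@0 B@1 C@1
Step 3: thread C executes C2 (x = x - 3). Shared: x=7. PCs: A@0 B@1 C@2

Answer: x=7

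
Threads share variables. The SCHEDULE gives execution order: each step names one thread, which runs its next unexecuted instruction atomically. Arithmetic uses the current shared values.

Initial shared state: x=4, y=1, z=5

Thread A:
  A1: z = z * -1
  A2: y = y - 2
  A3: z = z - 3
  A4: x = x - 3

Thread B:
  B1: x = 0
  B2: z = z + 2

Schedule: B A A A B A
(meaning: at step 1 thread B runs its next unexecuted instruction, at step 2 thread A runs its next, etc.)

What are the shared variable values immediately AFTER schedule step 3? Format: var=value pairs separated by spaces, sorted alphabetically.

Step 1: thread B executes B1 (x = 0). Shared: x=0 y=1 z=5. PCs: A@0 B@1
Step 2: thread A executes A1 (z = z * -1). Shared: x=0 y=1 z=-5. PCs: A@1 B@1
Step 3: thread A executes A2 (y = y - 2). Shared: x=0 y=-1 z=-5. PCs: A@2 B@1

Answer: x=0 y=-1 z=-5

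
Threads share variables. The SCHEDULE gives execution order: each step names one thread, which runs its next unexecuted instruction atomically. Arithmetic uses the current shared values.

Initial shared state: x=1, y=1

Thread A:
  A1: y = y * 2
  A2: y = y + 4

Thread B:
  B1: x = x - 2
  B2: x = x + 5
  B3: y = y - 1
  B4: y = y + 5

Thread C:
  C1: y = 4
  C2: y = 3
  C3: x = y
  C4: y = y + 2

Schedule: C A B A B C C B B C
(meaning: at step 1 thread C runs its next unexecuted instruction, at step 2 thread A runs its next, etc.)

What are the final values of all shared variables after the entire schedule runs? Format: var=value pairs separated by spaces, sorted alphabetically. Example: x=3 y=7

Step 1: thread C executes C1 (y = 4). Shared: x=1 y=4. PCs: A@0 B@0 C@1
Step 2: thread A executes A1 (y = y * 2). Shared: x=1 y=8. PCs: A@1 B@0 C@1
Step 3: thread B executes B1 (x = x - 2). Shared: x=-1 y=8. PCs: A@1 B@1 C@1
Step 4: thread A executes A2 (y = y + 4). Shared: x=-1 y=12. PCs: A@2 B@1 C@1
Step 5: thread B executes B2 (x = x + 5). Shared: x=4 y=12. PCs: A@2 B@2 C@1
Step 6: thread C executes C2 (y = 3). Shared: x=4 y=3. PCs: A@2 B@2 C@2
Step 7: thread C executes C3 (x = y). Shared: x=3 y=3. PCs: A@2 B@2 C@3
Step 8: thread B executes B3 (y = y - 1). Shared: x=3 y=2. PCs: A@2 B@3 C@3
Step 9: thread B executes B4 (y = y + 5). Shared: x=3 y=7. PCs: A@2 B@4 C@3
Step 10: thread C executes C4 (y = y + 2). Shared: x=3 y=9. PCs: A@2 B@4 C@4

Answer: x=3 y=9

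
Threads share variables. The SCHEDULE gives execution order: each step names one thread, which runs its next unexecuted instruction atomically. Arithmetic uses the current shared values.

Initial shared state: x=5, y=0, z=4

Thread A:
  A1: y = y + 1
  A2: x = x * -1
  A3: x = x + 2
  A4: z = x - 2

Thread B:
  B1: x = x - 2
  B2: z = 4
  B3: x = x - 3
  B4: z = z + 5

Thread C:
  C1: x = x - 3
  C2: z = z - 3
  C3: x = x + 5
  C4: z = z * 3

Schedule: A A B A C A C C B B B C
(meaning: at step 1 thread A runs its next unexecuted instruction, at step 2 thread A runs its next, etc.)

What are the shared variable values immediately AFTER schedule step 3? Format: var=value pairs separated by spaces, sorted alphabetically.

Answer: x=-7 y=1 z=4

Derivation:
Step 1: thread A executes A1 (y = y + 1). Shared: x=5 y=1 z=4. PCs: A@1 B@0 C@0
Step 2: thread A executes A2 (x = x * -1). Shared: x=-5 y=1 z=4. PCs: A@2 B@0 C@0
Step 3: thread B executes B1 (x = x - 2). Shared: x=-7 y=1 z=4. PCs: A@2 B@1 C@0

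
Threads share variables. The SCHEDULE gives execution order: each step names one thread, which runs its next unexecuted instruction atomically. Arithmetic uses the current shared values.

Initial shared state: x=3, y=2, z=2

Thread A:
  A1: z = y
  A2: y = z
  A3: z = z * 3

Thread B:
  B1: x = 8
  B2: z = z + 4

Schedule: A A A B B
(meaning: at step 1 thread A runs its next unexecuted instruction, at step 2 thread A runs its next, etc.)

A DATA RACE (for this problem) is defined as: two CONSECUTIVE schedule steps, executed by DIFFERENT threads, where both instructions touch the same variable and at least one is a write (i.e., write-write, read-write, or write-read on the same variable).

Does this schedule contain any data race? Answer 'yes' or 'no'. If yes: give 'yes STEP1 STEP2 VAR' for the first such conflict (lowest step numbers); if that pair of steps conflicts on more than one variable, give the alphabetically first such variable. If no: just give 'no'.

Steps 1,2: same thread (A). No race.
Steps 2,3: same thread (A). No race.
Steps 3,4: A(r=z,w=z) vs B(r=-,w=x). No conflict.
Steps 4,5: same thread (B). No race.

Answer: no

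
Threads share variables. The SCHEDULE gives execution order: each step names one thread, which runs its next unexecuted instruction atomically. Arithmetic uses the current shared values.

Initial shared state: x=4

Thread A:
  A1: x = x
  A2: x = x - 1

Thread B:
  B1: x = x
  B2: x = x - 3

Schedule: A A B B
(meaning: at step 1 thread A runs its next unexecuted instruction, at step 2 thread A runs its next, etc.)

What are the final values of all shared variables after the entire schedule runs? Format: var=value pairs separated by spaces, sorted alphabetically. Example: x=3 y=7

Answer: x=0

Derivation:
Step 1: thread A executes A1 (x = x). Shared: x=4. PCs: A@1 B@0
Step 2: thread A executes A2 (x = x - 1). Shared: x=3. PCs: A@2 B@0
Step 3: thread B executes B1 (x = x). Shared: x=3. PCs: A@2 B@1
Step 4: thread B executes B2 (x = x - 3). Shared: x=0. PCs: A@2 B@2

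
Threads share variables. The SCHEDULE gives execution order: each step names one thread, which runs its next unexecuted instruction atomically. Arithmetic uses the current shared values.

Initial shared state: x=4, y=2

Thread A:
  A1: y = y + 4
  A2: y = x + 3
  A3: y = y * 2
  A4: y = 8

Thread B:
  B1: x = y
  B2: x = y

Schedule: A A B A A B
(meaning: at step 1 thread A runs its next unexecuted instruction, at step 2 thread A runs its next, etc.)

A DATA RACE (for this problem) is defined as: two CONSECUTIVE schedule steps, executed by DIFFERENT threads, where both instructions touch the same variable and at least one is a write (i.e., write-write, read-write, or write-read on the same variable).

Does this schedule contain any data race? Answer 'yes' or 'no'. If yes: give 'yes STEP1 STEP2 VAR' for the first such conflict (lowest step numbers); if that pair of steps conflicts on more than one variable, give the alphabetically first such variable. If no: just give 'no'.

Answer: yes 2 3 x

Derivation:
Steps 1,2: same thread (A). No race.
Steps 2,3: A(y = x + 3) vs B(x = y). RACE on x (R-W), y (W-R). Multiple vars; alphabetically first is x.
Steps 3,4: B(x = y) vs A(y = y * 2). RACE on y (R-W).
Steps 4,5: same thread (A). No race.
Steps 5,6: A(y = 8) vs B(x = y). RACE on y (W-R).
First conflict at steps 2,3.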